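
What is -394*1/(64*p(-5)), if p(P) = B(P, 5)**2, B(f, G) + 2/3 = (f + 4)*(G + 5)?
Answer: -1773/32768 ≈ -0.054108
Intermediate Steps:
B(f, G) = -2/3 + (4 + f)*(5 + G) (B(f, G) = -2/3 + (f + 4)*(G + 5) = -2/3 + (4 + f)*(5 + G))
p(P) = (118/3 + 10*P)**2 (p(P) = (58/3 + 4*5 + 5*P + 5*P)**2 = (58/3 + 20 + 5*P + 5*P)**2 = (118/3 + 10*P)**2)
-394*1/(64*p(-5)) = -394*9/(256*(59 + 15*(-5))**2) = -394*9/(256*(59 - 75)**2) = -394/(64*((4/9)*(-16)**2)) = -394/(64*((4/9)*256)) = -394/(64*(1024/9)) = -394/65536/9 = -394*9/65536 = -1773/32768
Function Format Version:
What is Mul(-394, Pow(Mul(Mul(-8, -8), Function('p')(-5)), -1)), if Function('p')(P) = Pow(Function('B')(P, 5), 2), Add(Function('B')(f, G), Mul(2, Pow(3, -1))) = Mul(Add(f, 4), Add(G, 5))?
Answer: Rational(-1773, 32768) ≈ -0.054108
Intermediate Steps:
Function('B')(f, G) = Add(Rational(-2, 3), Mul(Add(4, f), Add(5, G))) (Function('B')(f, G) = Add(Rational(-2, 3), Mul(Add(f, 4), Add(G, 5))) = Add(Rational(-2, 3), Mul(Add(4, f), Add(5, G))))
Function('p')(P) = Pow(Add(Rational(118, 3), Mul(10, P)), 2) (Function('p')(P) = Pow(Add(Rational(58, 3), Mul(4, 5), Mul(5, P), Mul(5, P)), 2) = Pow(Add(Rational(58, 3), 20, Mul(5, P), Mul(5, P)), 2) = Pow(Add(Rational(118, 3), Mul(10, P)), 2))
Mul(-394, Pow(Mul(Mul(-8, -8), Function('p')(-5)), -1)) = Mul(-394, Pow(Mul(Mul(-8, -8), Mul(Rational(4, 9), Pow(Add(59, Mul(15, -5)), 2))), -1)) = Mul(-394, Pow(Mul(64, Mul(Rational(4, 9), Pow(Add(59, -75), 2))), -1)) = Mul(-394, Pow(Mul(64, Mul(Rational(4, 9), Pow(-16, 2))), -1)) = Mul(-394, Pow(Mul(64, Mul(Rational(4, 9), 256)), -1)) = Mul(-394, Pow(Mul(64, Rational(1024, 9)), -1)) = Mul(-394, Pow(Rational(65536, 9), -1)) = Mul(-394, Rational(9, 65536)) = Rational(-1773, 32768)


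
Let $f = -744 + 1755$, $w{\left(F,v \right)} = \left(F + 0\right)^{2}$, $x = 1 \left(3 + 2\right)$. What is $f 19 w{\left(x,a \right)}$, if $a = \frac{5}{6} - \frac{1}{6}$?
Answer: $480225$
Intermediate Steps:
$a = \frac{2}{3}$ ($a = 5 \cdot \frac{1}{6} - \frac{1}{6} = \frac{5}{6} - \frac{1}{6} = \frac{2}{3} \approx 0.66667$)
$x = 5$ ($x = 1 \cdot 5 = 5$)
$w{\left(F,v \right)} = F^{2}$
$f = 1011$
$f 19 w{\left(x,a \right)} = 1011 \cdot 19 \cdot 5^{2} = 1011 \cdot 19 \cdot 25 = 1011 \cdot 475 = 480225$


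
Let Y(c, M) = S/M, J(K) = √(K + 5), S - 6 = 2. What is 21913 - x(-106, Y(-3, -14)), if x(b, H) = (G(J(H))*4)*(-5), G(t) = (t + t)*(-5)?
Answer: 21913 - 200*√217/7 ≈ 21492.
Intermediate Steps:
S = 8 (S = 6 + 2 = 8)
J(K) = √(5 + K)
Y(c, M) = 8/M
G(t) = -10*t (G(t) = (2*t)*(-5) = -10*t)
x(b, H) = 200*√(5 + H) (x(b, H) = (-10*√(5 + H)*4)*(-5) = -40*√(5 + H)*(-5) = 200*√(5 + H))
21913 - x(-106, Y(-3, -14)) = 21913 - 200*√(5 + 8/(-14)) = 21913 - 200*√(5 + 8*(-1/14)) = 21913 - 200*√(5 - 4/7) = 21913 - 200*√(31/7) = 21913 - 200*√217/7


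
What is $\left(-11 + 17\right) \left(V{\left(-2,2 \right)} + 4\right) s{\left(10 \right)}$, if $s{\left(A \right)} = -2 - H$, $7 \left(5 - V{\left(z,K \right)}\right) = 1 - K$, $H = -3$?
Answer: $\frac{384}{7} \approx 54.857$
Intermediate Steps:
$V{\left(z,K \right)} = \frac{34}{7} + \frac{K}{7}$ ($V{\left(z,K \right)} = 5 - \frac{1 - K}{7} = 5 + \left(- \frac{1}{7} + \frac{K}{7}\right) = \frac{34}{7} + \frac{K}{7}$)
$s{\left(A \right)} = 1$ ($s{\left(A \right)} = -2 - -3 = -2 + 3 = 1$)
$\left(-11 + 17\right) \left(V{\left(-2,2 \right)} + 4\right) s{\left(10 \right)} = \left(-11 + 17\right) \left(\left(\frac{34}{7} + \frac{1}{7} \cdot 2\right) + 4\right) 1 = 6 \left(\left(\frac{34}{7} + \frac{2}{7}\right) + 4\right) 1 = 6 \left(\frac{36}{7} + 4\right) 1 = 6 \cdot \frac{64}{7} \cdot 1 = \frac{384}{7} \cdot 1 = \frac{384}{7}$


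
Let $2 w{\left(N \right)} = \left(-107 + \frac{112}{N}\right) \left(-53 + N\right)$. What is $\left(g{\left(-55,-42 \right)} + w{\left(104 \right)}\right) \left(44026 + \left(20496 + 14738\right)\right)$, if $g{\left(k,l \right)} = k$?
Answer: $- \frac{2839766910}{13} \approx -2.1844 \cdot 10^{8}$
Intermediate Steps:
$w{\left(N \right)} = \frac{\left(-107 + \frac{112}{N}\right) \left(-53 + N\right)}{2}$
$\left(g{\left(-55,-42 \right)} + w{\left(104 \right)}\right) \left(44026 + \left(20496 + 14738\right)\right) = \left(-55 - \left(\frac{5345}{2} + \frac{371}{13}\right)\right) \left(44026 + \left(20496 + 14738\right)\right) = \left(-55 - \frac{70227}{26}\right) \left(44026 + 35234\right) = \left(-55 - \frac{70227}{26}\right) 79260 = \left(- \frac{71657}{26}\right) 79260 = - \frac{2839766910}{13}$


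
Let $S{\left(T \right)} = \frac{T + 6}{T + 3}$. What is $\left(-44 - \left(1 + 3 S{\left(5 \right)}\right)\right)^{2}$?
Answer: $\frac{154449}{64} \approx 2413.3$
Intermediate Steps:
$S{\left(T \right)} = \frac{6 + T}{3 + T}$
$\left(-44 - \left(1 + 3 S{\left(5 \right)}\right)\right)^{2} = \left(-44 - \left(1 + 3 \frac{6 + 5}{3 + 5}\right)\right)^{2} = \left(-44 - \left(1 + 3 \cdot \frac{1}{8} \cdot 11\right)\right)^{2} = \left(-44 - \frac{41}{8}\right)^{2} = \left(- \frac{393}{8}\right)^{2} = \frac{154449}{64}$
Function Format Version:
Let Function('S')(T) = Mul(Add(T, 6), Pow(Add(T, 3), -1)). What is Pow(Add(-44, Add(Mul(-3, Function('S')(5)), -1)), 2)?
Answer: Rational(154449, 64) ≈ 2413.3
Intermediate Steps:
Function('S')(T) = Mul(Pow(Add(3, T), -1), Add(6, T)) (Function('S')(T) = Mul(Add(6, T), Pow(Add(3, T), -1)) = Mul(Pow(Add(3, T), -1), Add(6, T)))
Pow(Add(-44, Add(Mul(-3, Function('S')(5)), -1)), 2) = Pow(Add(-44, Add(Mul(-3, Mul(Pow(Add(3, 5), -1), Add(6, 5))), -1)), 2) = Pow(Add(-44, Add(Mul(-3, Mul(Pow(8, -1), 11)), -1)), 2) = Pow(Add(-44, Add(Mul(-3, Mul(Rational(1, 8), 11)), -1)), 2) = Pow(Add(-44, Add(Mul(-3, Rational(11, 8)), -1)), 2) = Pow(Add(-44, Add(Rational(-33, 8), -1)), 2) = Pow(Add(-44, Rational(-41, 8)), 2) = Pow(Rational(-393, 8), 2) = Rational(154449, 64)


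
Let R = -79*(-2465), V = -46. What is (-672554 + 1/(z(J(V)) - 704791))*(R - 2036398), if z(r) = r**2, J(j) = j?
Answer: 870345774774524513/702675 ≈ 1.2386e+12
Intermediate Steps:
R = 194735
(-672554 + 1/(z(J(V)) - 704791))*(R - 2036398) = (-672554 + 1/((-46)**2 - 704791))*(194735 - 2036398) = (-672554 + 1/(2116 - 704791))*(-1841663) = (-672554 + 1/(-702675))*(-1841663) = (-672554 - 1/702675)*(-1841663) = -472586881951/702675*(-1841663) = 870345774774524513/702675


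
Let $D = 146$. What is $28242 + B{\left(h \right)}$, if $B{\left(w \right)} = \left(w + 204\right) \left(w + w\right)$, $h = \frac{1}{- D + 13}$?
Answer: $\frac{499518476}{17689} \approx 28239.0$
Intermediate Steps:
$h = - \frac{1}{133}$ ($h = \frac{1}{\left(-1\right) 146 + 13} = \frac{1}{-146 + 13} = \frac{1}{-133} = - \frac{1}{133} \approx -0.0075188$)
$B{\left(w \right)} = 2 w \left(204 + w\right)$ ($B{\left(w \right)} = \left(204 + w\right) 2 w = 2 w \left(204 + w\right)$)
$28242 + B{\left(h \right)} = 28242 + 2 \left(- \frac{1}{133}\right) \left(204 - \frac{1}{133}\right) = 28242 + 2 \left(- \frac{1}{133}\right) \frac{27131}{133} = 28242 - \frac{54262}{17689} = \frac{499518476}{17689}$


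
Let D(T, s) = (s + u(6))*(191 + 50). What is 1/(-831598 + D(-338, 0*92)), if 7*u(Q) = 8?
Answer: -7/5819258 ≈ -1.2029e-6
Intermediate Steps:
u(Q) = 8/7 (u(Q) = (1/7)*8 = 8/7)
D(T, s) = 1928/7 + 241*s (D(T, s) = (s + 8/7)*(191 + 50) = (8/7 + s)*241 = 1928/7 + 241*s)
1/(-831598 + D(-338, 0*92)) = 1/(-831598 + (1928/7 + 241*(0*92))) = 1/(-831598 + (1928/7 + 241*0)) = 1/(-831598 + (1928/7 + 0)) = 1/(-831598 + 1928/7) = 1/(-5819258/7) = -7/5819258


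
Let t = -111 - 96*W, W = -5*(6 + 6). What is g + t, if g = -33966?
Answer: -28317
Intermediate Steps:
W = -60 (W = -5*12 = -60)
t = 5649 (t = -111 - 96*(-60) = -111 + 5760 = 5649)
g + t = -33966 + 5649 = -28317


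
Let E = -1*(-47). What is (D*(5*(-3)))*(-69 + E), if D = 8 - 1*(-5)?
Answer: 4290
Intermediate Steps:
D = 13 (D = 8 + 5 = 13)
E = 47
(D*(5*(-3)))*(-69 + E) = (13*(5*(-3)))*(-69 + 47) = (13*(-15))*(-22) = -195*(-22) = 4290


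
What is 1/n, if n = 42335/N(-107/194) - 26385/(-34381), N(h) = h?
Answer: -3678767/282367985995 ≈ -1.3028e-5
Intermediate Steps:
n = -282367985995/3678767 (n = 42335/((-107/194)) - 26385/(-34381) = 42335/((-107*1/194)) - 26385*(-1/34381) = 42335/(-107/194) + 26385/34381 = 42335*(-194/107) + 26385/34381 = -8212990/107 + 26385/34381 = -282367985995/3678767 ≈ -76756.)
1/n = 1/(-282367985995/3678767) = -3678767/282367985995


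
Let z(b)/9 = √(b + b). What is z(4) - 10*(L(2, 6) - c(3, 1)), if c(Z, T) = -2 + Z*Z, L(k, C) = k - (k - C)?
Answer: 10 + 18*√2 ≈ 35.456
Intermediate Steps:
z(b) = 9*√2*√b (z(b) = 9*√(b + b) = 9*√(2*b) = 9*(√2*√b) = 9*√2*√b)
L(k, C) = C (L(k, C) = k + (C - k) = C)
c(Z, T) = -2 + Z²
z(4) - 10*(L(2, 6) - c(3, 1)) = 9*√2*√4 - 10*(6 - (-2 + 3²)) = 9*√2*2 - 10*(6 - (-2 + 9)) = 18*√2 - 10*(6 - 1*7) = 18*√2 - 10*(6 - 7) = 18*√2 - 10*(-1) = 18*√2 + 10 = 10 + 18*√2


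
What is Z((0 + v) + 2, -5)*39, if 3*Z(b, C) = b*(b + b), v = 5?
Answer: 1274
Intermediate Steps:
Z(b, C) = 2*b²/3 (Z(b, C) = (b*(b + b))/3 = (b*(2*b))/3 = (2*b²)/3 = 2*b²/3)
Z((0 + v) + 2, -5)*39 = (2*((0 + 5) + 2)²/3)*39 = (2*(5 + 2)²/3)*39 = ((⅔)*7²)*39 = ((⅔)*49)*39 = (98/3)*39 = 1274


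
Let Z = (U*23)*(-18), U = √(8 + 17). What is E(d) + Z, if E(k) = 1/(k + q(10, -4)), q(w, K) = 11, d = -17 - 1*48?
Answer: -111781/54 ≈ -2070.0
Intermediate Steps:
d = -65 (d = -17 - 48 = -65)
U = 5 (U = √25 = 5)
E(k) = 1/(11 + k) (E(k) = 1/(k + 11) = 1/(11 + k))
Z = -2070 (Z = (5*23)*(-18) = 115*(-18) = -2070)
E(d) + Z = 1/(11 - 65) - 2070 = 1/(-54) - 2070 = -1/54 - 2070 = -111781/54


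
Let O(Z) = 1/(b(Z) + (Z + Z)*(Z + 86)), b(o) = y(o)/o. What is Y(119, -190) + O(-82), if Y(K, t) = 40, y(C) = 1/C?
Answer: 176430996/4410943 ≈ 39.998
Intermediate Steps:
b(o) = o**(-2) (b(o) = 1/(o*o) = o**(-2))
O(Z) = 1/(Z**(-2) + 2*Z*(86 + Z)) (O(Z) = 1/(Z**(-2) + (Z + Z)*(Z + 86)) = 1/(Z**(-2) + (2*Z)*(86 + Z)) = 1/(Z**(-2) + 2*Z*(86 + Z)))
Y(119, -190) + O(-82) = 40 + (-82)**2/(1 + 2*(-82)**3*(86 - 82)) = 40 + 6724/(1 + 2*(-551368)*4) = 40 + 6724/(1 - 4410944) = 40 + 6724/(-4410943) = 40 + 6724*(-1/4410943) = 40 - 6724/4410943 = 176430996/4410943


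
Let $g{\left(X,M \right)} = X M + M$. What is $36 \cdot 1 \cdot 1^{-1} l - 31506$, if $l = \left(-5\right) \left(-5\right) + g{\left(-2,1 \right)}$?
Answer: $-30642$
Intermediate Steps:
$g{\left(X,M \right)} = M + M X$ ($g{\left(X,M \right)} = M X + M = M + M X$)
$l = 24$ ($l = \left(-5\right) \left(-5\right) + 1 \left(1 - 2\right) = 25 + 1 \left(-1\right) = 25 - 1 = 24$)
$36 \cdot 1 \cdot 1^{-1} l - 31506 = 36 \cdot 1 \cdot 1^{-1} \cdot 24 - 31506 = 36 \cdot 1 \cdot 1 \cdot 24 - 31506 = 36 \cdot 1 \cdot 24 - 31506 = 36 \cdot 24 - 31506 = 864 - 31506 = -30642$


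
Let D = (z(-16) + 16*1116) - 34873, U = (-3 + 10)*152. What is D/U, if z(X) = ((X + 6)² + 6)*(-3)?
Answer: -17335/1064 ≈ -16.292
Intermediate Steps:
U = 1064 (U = 7*152 = 1064)
z(X) = -18 - 3*(6 + X)² (z(X) = ((6 + X)² + 6)*(-3) = (6 + (6 + X)²)*(-3) = -18 - 3*(6 + X)²)
D = -17335 (D = ((-18 - 3*(6 - 16)²) + 16*1116) - 34873 = ((-18 - 3*(-10)²) + 17856) - 34873 = ((-18 - 3*100) + 17856) - 34873 = ((-18 - 300) + 17856) - 34873 = (-318 + 17856) - 34873 = 17538 - 34873 = -17335)
D/U = -17335/1064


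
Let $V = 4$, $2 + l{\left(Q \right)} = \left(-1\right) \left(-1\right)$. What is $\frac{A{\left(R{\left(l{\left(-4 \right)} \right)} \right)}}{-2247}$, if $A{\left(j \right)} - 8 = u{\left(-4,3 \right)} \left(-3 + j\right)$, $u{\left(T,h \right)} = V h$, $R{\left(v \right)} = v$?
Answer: $\frac{40}{2247} \approx 0.017802$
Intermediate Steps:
$l{\left(Q \right)} = -1$ ($l{\left(Q \right)} = -2 - -1 = -2 + 1 = -1$)
$u{\left(T,h \right)} = 4 h$
$A{\left(j \right)} = -28 + 12 j$ ($A{\left(j \right)} = 8 + 4 \cdot 3 \left(-3 + j\right) = 8 + 12 \left(-3 + j\right) = 8 + \left(-36 + 12 j\right) = -28 + 12 j$)
$\frac{A{\left(R{\left(l{\left(-4 \right)} \right)} \right)}}{-2247} = \frac{-28 + 12 \left(-1\right)}{-2247} = \left(-28 - 12\right) \left(- \frac{1}{2247}\right) = \left(-40\right) \left(- \frac{1}{2247}\right) = \frac{40}{2247}$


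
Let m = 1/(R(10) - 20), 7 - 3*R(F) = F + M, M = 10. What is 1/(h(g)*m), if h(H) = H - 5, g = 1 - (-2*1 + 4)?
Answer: 73/18 ≈ 4.0556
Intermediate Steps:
R(F) = -1 - F/3 (R(F) = 7/3 - (F + 10)/3 = 7/3 - (10 + F)/3 = 7/3 + (-10/3 - F/3) = -1 - F/3)
g = -1 (g = 1 - (-2 + 4) = 1 - 1*2 = 1 - 2 = -1)
h(H) = -5 + H
m = -3/73 (m = 1/((-1 - 1/3*10) - 20) = 1/((-1 - 10/3) - 20) = 1/(-13/3 - 20) = 1/(-73/3) = -3/73 ≈ -0.041096)
1/(h(g)*m) = 1/((-5 - 1)*(-3/73)) = 1/(-6*(-3/73)) = 1/(18/73) = 73/18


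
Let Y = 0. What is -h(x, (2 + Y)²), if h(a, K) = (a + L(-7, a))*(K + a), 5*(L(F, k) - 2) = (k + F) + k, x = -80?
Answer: -42332/5 ≈ -8466.4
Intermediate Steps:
L(F, k) = 2 + F/5 + 2*k/5 (L(F, k) = 2 + ((k + F) + k)/5 = 2 + ((F + k) + k)/5 = 2 + (F + 2*k)/5 = 2 + (F/5 + 2*k/5) = 2 + F/5 + 2*k/5)
h(a, K) = (⅗ + 7*a/5)*(K + a) (h(a, K) = (a + (2 + (⅕)*(-7) + 2*a/5))*(K + a) = (a + (2 - 7/5 + 2*a/5))*(K + a) = (a + (⅗ + 2*a/5))*(K + a) = (⅗ + 7*a/5)*(K + a))
-h(x, (2 + Y)²) = -(3*(2 + 0)²/5 + (⅗)*(-80) + (7/5)*(-80)² + (7/5)*(2 + 0)²*(-80)) = -((⅗)*2² - 48 + (7/5)*6400 + (7/5)*2²*(-80)) = -((⅗)*4 - 48 + 8960 + (7/5)*4*(-80)) = -(12/5 - 48 + 8960 - 448) = -1*42332/5 = -42332/5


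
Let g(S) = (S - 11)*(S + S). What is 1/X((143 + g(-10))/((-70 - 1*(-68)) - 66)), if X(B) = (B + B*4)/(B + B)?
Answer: ⅖ ≈ 0.40000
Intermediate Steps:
g(S) = 2*S*(-11 + S) (g(S) = (-11 + S)*(2*S) = 2*S*(-11 + S))
X(B) = 5/2 (X(B) = (B + 4*B)/((2*B)) = (5*B)*(1/(2*B)) = 5/2)
1/X((143 + g(-10))/((-70 - 1*(-68)) - 66)) = 1/(5/2) = ⅖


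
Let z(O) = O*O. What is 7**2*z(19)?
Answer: 17689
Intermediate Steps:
z(O) = O**2
7**2*z(19) = 7**2*19**2 = 49*361 = 17689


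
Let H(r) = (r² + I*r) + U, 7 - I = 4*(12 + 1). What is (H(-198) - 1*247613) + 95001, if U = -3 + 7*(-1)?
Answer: -104508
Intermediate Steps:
U = -10 (U = -3 - 7 = -10)
I = -45 (I = 7 - 4*(12 + 1) = 7 - 4*13 = 7 - 1*52 = 7 - 52 = -45)
H(r) = -10 + r² - 45*r (H(r) = (r² - 45*r) - 10 = -10 + r² - 45*r)
(H(-198) - 1*247613) + 95001 = ((-10 + (-198)² - 45*(-198)) - 1*247613) + 95001 = ((-10 + 39204 + 8910) - 247613) + 95001 = (48104 - 247613) + 95001 = -199509 + 95001 = -104508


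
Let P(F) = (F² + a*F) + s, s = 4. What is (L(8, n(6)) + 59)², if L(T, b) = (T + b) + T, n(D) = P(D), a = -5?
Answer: 7225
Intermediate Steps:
P(F) = 4 + F² - 5*F (P(F) = (F² - 5*F) + 4 = 4 + F² - 5*F)
n(D) = 4 + D² - 5*D
L(T, b) = b + 2*T
(L(8, n(6)) + 59)² = (((4 + 6² - 5*6) + 2*8) + 59)² = (((4 + 36 - 30) + 16) + 59)² = ((10 + 16) + 59)² = (26 + 59)² = 85² = 7225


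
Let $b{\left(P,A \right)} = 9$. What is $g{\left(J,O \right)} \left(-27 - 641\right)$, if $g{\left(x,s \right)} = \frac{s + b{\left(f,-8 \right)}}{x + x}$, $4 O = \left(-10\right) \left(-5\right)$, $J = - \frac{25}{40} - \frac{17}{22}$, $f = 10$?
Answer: $\frac{631928}{123} \approx 5137.6$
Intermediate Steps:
$J = - \frac{123}{88}$ ($J = \left(-25\right) \frac{1}{40} - \frac{17}{22} = - \frac{5}{8} - \frac{17}{22} = - \frac{123}{88} \approx -1.3977$)
$O = \frac{25}{2}$ ($O = \frac{\left(-10\right) \left(-5\right)}{4} = \frac{1}{4} \cdot 50 = \frac{25}{2} \approx 12.5$)
$g{\left(x,s \right)} = \frac{9 + s}{2 x}$ ($g{\left(x,s \right)} = \frac{s + 9}{x + x} = \frac{9 + s}{2 x}$)
$g{\left(J,O \right)} \left(-27 - 641\right) = \frac{9 + \frac{25}{2}}{2 \left(- \frac{123}{88}\right)} \left(-27 - 641\right) = \frac{1}{2} \left(- \frac{88}{123}\right) \frac{43}{2} \left(-27 - 641\right) = \left(- \frac{946}{123}\right) \left(-668\right) = \frac{631928}{123}$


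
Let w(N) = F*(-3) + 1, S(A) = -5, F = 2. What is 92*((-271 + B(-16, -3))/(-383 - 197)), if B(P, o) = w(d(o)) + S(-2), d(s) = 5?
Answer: 6463/145 ≈ 44.572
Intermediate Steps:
w(N) = -5 (w(N) = 2*(-3) + 1 = -6 + 1 = -5)
B(P, o) = -10 (B(P, o) = -5 - 5 = -10)
92*((-271 + B(-16, -3))/(-383 - 197)) = 92*((-271 - 10)/(-383 - 197)) = 92*(-281/(-580)) = 92*(-281*(-1/580)) = 92*(281/580) = 6463/145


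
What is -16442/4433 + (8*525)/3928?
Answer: -5745697/2176603 ≈ -2.6398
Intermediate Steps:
-16442/4433 + (8*525)/3928 = -16442*1/4433 + 4200*(1/3928) = -16442/4433 + 525/491 = -5745697/2176603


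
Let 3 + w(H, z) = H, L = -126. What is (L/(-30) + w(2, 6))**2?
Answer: 256/25 ≈ 10.240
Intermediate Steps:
w(H, z) = -3 + H
(L/(-30) + w(2, 6))**2 = (-126/(-30) + (-3 + 2))**2 = (-126*(-1/30) - 1)**2 = (21/5 - 1)**2 = (16/5)**2 = 256/25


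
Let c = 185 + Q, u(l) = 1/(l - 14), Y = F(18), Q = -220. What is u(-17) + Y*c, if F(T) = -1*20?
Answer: 21699/31 ≈ 699.97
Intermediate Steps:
F(T) = -20
Y = -20
u(l) = 1/(-14 + l)
c = -35 (c = 185 - 220 = -35)
u(-17) + Y*c = 1/(-14 - 17) - 20*(-35) = 1/(-31) + 700 = -1/31 + 700 = 21699/31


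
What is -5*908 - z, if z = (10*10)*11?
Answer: -5640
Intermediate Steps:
z = 1100 (z = 100*11 = 1100)
-5*908 - z = -5*908 - 1*1100 = -4540 - 1100 = -5640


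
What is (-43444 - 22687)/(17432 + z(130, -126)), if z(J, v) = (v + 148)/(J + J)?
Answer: -8597030/2266171 ≈ -3.7936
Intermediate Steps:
z(J, v) = (148 + v)/(2*J) (z(J, v) = (148 + v)/((2*J)) = (148 + v)*(1/(2*J)) = (148 + v)/(2*J))
(-43444 - 22687)/(17432 + z(130, -126)) = (-43444 - 22687)/(17432 + (½)*(148 - 126)/130) = -66131/(17432 + (½)*(1/130)*22) = -66131/(17432 + 11/130) = -66131/2266171/130 = -66131*130/2266171 = -8597030/2266171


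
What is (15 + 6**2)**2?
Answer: 2601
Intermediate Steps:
(15 + 6**2)**2 = (15 + 36)**2 = 51**2 = 2601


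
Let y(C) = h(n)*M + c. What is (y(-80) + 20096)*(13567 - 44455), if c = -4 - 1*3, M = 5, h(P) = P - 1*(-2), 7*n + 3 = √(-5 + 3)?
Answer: -4345262064/7 - 154440*I*√2/7 ≈ -6.2075e+8 - 31202.0*I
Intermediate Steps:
n = -3/7 + I*√2/7 (n = -3/7 + √(-5 + 3)/7 = -3/7 + √(-2)/7 = -3/7 + (I*√2)/7 = -3/7 + I*√2/7 ≈ -0.42857 + 0.20203*I)
h(P) = 2 + P (h(P) = P + 2 = 2 + P)
c = -7 (c = -4 - 3 = -7)
y(C) = 6/7 + 5*I*√2/7 (y(C) = (2 + (-3/7 + I*√2/7))*5 - 7 = (11/7 + I*√2/7)*5 - 7 = (55/7 + 5*I*√2/7) - 7 = 6/7 + 5*I*√2/7)
(y(-80) + 20096)*(13567 - 44455) = ((6/7 + 5*I*√2/7) + 20096)*(13567 - 44455) = (140678/7 + 5*I*√2/7)*(-30888) = -4345262064/7 - 154440*I*√2/7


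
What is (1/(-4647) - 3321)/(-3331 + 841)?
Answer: 92968/69705 ≈ 1.3337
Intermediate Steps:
(1/(-4647) - 3321)/(-3331 + 841) = (-1/4647 - 3321)/(-2490) = -15432688/4647*(-1/2490) = 92968/69705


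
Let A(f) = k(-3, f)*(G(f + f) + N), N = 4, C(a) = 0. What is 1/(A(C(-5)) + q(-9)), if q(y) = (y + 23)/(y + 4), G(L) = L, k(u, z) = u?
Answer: -5/74 ≈ -0.067568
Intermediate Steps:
q(y) = (23 + y)/(4 + y)
A(f) = -12 - 6*f (A(f) = -3*((f + f) + 4) = -3*(2*f + 4) = -3*(4 + 2*f) = -12 - 6*f)
1/(A(C(-5)) + q(-9)) = 1/((-12 - 6*0) + (23 - 9)/(4 - 9)) = 1/((-12 + 0) + 14/(-5)) = 1/(-12 - 1/5*14) = 1/(-12 - 14/5) = 1/(-74/5) = -5/74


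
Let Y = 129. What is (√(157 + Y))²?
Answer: 286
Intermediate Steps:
(√(157 + Y))² = (√(157 + 129))² = (√286)² = 286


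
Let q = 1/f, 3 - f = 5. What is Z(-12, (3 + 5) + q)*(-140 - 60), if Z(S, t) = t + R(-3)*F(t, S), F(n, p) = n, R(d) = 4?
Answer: -7500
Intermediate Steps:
f = -2 (f = 3 - 1*5 = 3 - 5 = -2)
q = -1/2 (q = 1/(-2) = -1/2 ≈ -0.50000)
Z(S, t) = 5*t (Z(S, t) = t + 4*t = 5*t)
Z(-12, (3 + 5) + q)*(-140 - 60) = (5*((3 + 5) - 1/2))*(-140 - 60) = (5*(8 - 1/2))*(-200) = (5*(15/2))*(-200) = (75/2)*(-200) = -7500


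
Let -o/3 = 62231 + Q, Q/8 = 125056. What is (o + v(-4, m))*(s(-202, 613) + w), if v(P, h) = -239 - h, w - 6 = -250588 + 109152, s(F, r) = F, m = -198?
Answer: 451533863296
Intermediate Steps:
Q = 1000448 (Q = 8*125056 = 1000448)
o = -3188037 (o = -3*(62231 + 1000448) = -3*1062679 = -3188037)
w = -141430 (w = 6 + (-250588 + 109152) = 6 - 141436 = -141430)
(o + v(-4, m))*(s(-202, 613) + w) = (-3188037 + (-239 - 1*(-198)))*(-202 - 141430) = (-3188037 + (-239 + 198))*(-141632) = (-3188037 - 41)*(-141632) = -3188078*(-141632) = 451533863296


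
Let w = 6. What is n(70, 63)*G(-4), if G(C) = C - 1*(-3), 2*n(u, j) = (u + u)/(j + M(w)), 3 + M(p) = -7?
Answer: -70/53 ≈ -1.3208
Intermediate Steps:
M(p) = -10 (M(p) = -3 - 7 = -10)
n(u, j) = u/(-10 + j) (n(u, j) = ((u + u)/(j - 10))/2 = ((2*u)/(-10 + j))/2 = (2*u/(-10 + j))/2 = u/(-10 + j))
G(C) = 3 + C (G(C) = C + 3 = 3 + C)
n(70, 63)*G(-4) = (70/(-10 + 63))*(3 - 4) = (70/53)*(-1) = -70/53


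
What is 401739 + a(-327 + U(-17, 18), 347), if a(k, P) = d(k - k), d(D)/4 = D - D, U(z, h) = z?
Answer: 401739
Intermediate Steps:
d(D) = 0 (d(D) = 4*(D - D) = 4*0 = 0)
a(k, P) = 0
401739 + a(-327 + U(-17, 18), 347) = 401739 + 0 = 401739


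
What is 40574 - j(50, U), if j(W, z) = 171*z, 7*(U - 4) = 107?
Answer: 260933/7 ≈ 37276.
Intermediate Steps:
U = 135/7 (U = 4 + (1/7)*107 = 4 + 107/7 = 135/7 ≈ 19.286)
40574 - j(50, U) = 40574 - 171*135/7 = 40574 - 1*23085/7 = 40574 - 23085/7 = 260933/7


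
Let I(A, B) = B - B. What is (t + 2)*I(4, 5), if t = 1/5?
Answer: 0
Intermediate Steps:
I(A, B) = 0
t = 1/5 ≈ 0.20000
(t + 2)*I(4, 5) = (1/5 + 2)*0 = (11/5)*0 = 0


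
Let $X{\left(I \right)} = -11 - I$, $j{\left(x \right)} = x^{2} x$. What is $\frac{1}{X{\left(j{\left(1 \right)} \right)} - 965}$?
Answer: $- \frac{1}{977} \approx -0.0010235$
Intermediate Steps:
$j{\left(x \right)} = x^{3}$
$\frac{1}{X{\left(j{\left(1 \right)} \right)} - 965} = \frac{1}{\left(-11 - 1^{3}\right) - 965} = \frac{1}{\left(-11 - 1\right) - 965} = \frac{1}{-12 - 965} = \frac{1}{-977} = - \frac{1}{977}$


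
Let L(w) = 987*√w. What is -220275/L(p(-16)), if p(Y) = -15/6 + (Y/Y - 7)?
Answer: 73425*I*√34/5593 ≈ 76.549*I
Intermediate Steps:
p(Y) = -17/2 (p(Y) = -15*⅙ + (1 - 7) = -5/2 - 6 = -17/2)
-220275/L(p(-16)) = -220275*(-I*√34/16779) = -(-73425)*I*√34/5593 = 73425*I*√34/5593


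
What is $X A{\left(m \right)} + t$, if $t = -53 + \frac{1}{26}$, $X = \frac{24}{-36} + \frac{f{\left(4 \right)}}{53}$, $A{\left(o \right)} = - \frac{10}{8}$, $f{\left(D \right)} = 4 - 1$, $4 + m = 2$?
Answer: $- \frac{431581}{8268} \approx -52.199$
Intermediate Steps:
$m = -2$ ($m = -4 + 2 = -2$)
$f{\left(D \right)} = 3$ ($f{\left(D \right)} = 4 - 1 = 3$)
$A{\left(o \right)} = - \frac{5}{4}$ ($A{\left(o \right)} = \left(-10\right) \frac{1}{8} = - \frac{5}{4}$)
$X = - \frac{97}{159}$ ($X = \frac{24}{-36} + \frac{3}{53} = 24 \left(- \frac{1}{36}\right) + 3 \cdot \frac{1}{53} = - \frac{2}{3} + \frac{3}{53} = - \frac{97}{159} \approx -0.61006$)
$t = - \frac{1377}{26}$ ($t = -53 + \frac{1}{26} = - \frac{1377}{26} \approx -52.962$)
$X A{\left(m \right)} + t = \left(- \frac{97}{159}\right) \left(- \frac{5}{4}\right) - \frac{1377}{26} = \frac{485}{636} - \frac{1377}{26} = - \frac{431581}{8268}$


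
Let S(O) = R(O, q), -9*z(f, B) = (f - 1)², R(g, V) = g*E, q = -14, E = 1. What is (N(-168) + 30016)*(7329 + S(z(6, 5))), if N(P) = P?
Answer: 1968057728/9 ≈ 2.1867e+8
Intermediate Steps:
R(g, V) = g (R(g, V) = g*1 = g)
z(f, B) = -(-1 + f)²/9 (z(f, B) = -(f - 1)²/9 = -(-1 + f)²/9)
S(O) = O
(N(-168) + 30016)*(7329 + S(z(6, 5))) = (-168 + 30016)*(7329 - (-1 + 6)²/9) = 29848*(7329 - ⅑*5²) = 29848*(7329 - ⅑*25) = 29848*(7329 - 25/9) = 29848*(65936/9) = 1968057728/9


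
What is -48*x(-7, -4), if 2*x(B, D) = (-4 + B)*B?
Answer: -1848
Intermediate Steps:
x(B, D) = B*(-4 + B)/2 (x(B, D) = ((-4 + B)*B)/2 = (B*(-4 + B))/2 = B*(-4 + B)/2)
-48*x(-7, -4) = -24*(-7)*(-4 - 7) = -24*(-7)*(-11) = -48*77/2 = -1848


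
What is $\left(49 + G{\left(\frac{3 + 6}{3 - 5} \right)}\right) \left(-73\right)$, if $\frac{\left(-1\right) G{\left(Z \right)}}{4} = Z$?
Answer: $-4891$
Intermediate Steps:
$G{\left(Z \right)} = - 4 Z$
$\left(49 + G{\left(\frac{3 + 6}{3 - 5} \right)}\right) \left(-73\right) = \left(49 - 4 \frac{3 + 6}{3 - 5}\right) \left(-73\right) = \left(49 - 4 \frac{9}{-2}\right) \left(-73\right) = \left(49 - 4 \cdot 9 \left(- \frac{1}{2}\right)\right) \left(-73\right) = \left(49 - -18\right) \left(-73\right) = \left(49 + 18\right) \left(-73\right) = 67 \left(-73\right) = -4891$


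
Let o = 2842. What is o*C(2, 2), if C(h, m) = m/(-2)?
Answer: -2842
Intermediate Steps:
C(h, m) = -m/2 (C(h, m) = m*(-½) = -m/2)
o*C(2, 2) = 2842*(-½*2) = 2842*(-1) = -2842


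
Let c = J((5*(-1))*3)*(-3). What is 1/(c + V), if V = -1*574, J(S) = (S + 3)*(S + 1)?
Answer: -1/1078 ≈ -0.00092764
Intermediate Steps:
J(S) = (1 + S)*(3 + S) (J(S) = (3 + S)*(1 + S) = (1 + S)*(3 + S))
V = -574
c = -504 (c = (3 + ((5*(-1))*3)² + 4*((5*(-1))*3))*(-3) = (3 + (-5*3)² + 4*(-5*3))*(-3) = (3 + (-15)² + 4*(-15))*(-3) = (3 + 225 - 60)*(-3) = 168*(-3) = -504)
1/(c + V) = 1/(-504 - 574) = 1/(-1078) = -1/1078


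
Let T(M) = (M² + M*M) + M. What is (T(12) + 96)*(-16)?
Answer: -6336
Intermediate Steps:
T(M) = M + 2*M² (T(M) = (M² + M²) + M = 2*M² + M = M + 2*M²)
(T(12) + 96)*(-16) = (12*(1 + 2*12) + 96)*(-16) = (12*(1 + 24) + 96)*(-16) = (12*25 + 96)*(-16) = (300 + 96)*(-16) = 396*(-16) = -6336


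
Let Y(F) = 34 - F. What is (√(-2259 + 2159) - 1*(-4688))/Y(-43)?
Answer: 4688/77 + 10*I/77 ≈ 60.883 + 0.12987*I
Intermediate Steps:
(√(-2259 + 2159) - 1*(-4688))/Y(-43) = (√(-2259 + 2159) - 1*(-4688))/(34 - 1*(-43)) = (√(-100) + 4688)/(34 + 43) = (10*I + 4688)/77 = (4688 + 10*I)*(1/77) = 4688/77 + 10*I/77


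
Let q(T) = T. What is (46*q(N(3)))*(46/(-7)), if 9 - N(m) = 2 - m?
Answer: -21160/7 ≈ -3022.9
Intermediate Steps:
N(m) = 7 + m (N(m) = 9 - (2 - m) = 9 + (-2 + m) = 7 + m)
(46*q(N(3)))*(46/(-7)) = (46*(7 + 3))*(46/(-7)) = (46*10)*(46*(-1/7)) = 460*(-46/7) = -21160/7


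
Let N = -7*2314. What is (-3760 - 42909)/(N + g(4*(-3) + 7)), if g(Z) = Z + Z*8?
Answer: 46669/16243 ≈ 2.8732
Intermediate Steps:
N = -16198
g(Z) = 9*Z (g(Z) = Z + 8*Z = 9*Z)
(-3760 - 42909)/(N + g(4*(-3) + 7)) = (-3760 - 42909)/(-16198 + 9*(4*(-3) + 7)) = -46669/(-16198 + 9*(-12 + 7)) = -46669/(-16198 + 9*(-5)) = -46669/(-16198 - 45) = -46669/(-16243) = -46669*(-1/16243) = 46669/16243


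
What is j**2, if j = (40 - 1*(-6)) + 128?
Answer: 30276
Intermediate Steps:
j = 174 (j = (40 + 6) + 128 = 46 + 128 = 174)
j**2 = 174**2 = 30276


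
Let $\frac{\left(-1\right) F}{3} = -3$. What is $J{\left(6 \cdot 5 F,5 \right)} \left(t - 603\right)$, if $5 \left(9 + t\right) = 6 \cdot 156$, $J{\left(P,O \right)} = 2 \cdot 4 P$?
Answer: $-917568$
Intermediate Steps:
$F = 9$ ($F = \left(-3\right) \left(-3\right) = 9$)
$J{\left(P,O \right)} = 8 P$
$t = \frac{891}{5}$ ($t = -9 + \frac{6 \cdot 156}{5} = -9 + \frac{1}{5} \cdot 936 = -9 + \frac{936}{5} = \frac{891}{5} \approx 178.2$)
$J{\left(6 \cdot 5 F,5 \right)} \left(t - 603\right) = 8 \cdot 6 \cdot 5 \cdot 9 \left(\frac{891}{5} - 603\right) = 8 \cdot 30 \cdot 9 \left(- \frac{2124}{5}\right) = 8 \cdot 270 \left(- \frac{2124}{5}\right) = 2160 \left(- \frac{2124}{5}\right) = -917568$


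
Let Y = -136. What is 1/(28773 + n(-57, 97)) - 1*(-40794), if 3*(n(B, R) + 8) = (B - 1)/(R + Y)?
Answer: 137294777139/3365563 ≈ 40794.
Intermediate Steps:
n(B, R) = -8 + (-1 + B)/(3*(-136 + R)) (n(B, R) = -8 + ((B - 1)/(R - 136))/3 = -8 + ((-1 + B)/(-136 + R))/3 = -8 + (-1 + B)/(3*(-136 + R)))
1/(28773 + n(-57, 97)) - 1*(-40794) = 1/(28773 + (3263 - 57 - 24*97)/(3*(-136 + 97))) - 1*(-40794) = 1/(28773 + (⅓)*(3263 - 57 - 2328)/(-39)) + 40794 = 1/(28773 + (⅓)*(-1/39)*878) + 40794 = 1/(28773 - 878/117) + 40794 = 1/(3365563/117) + 40794 = 117/3365563 + 40794 = 137294777139/3365563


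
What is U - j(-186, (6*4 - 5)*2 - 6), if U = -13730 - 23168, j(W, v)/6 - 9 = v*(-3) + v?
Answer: -36568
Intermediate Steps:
j(W, v) = 54 - 12*v (j(W, v) = 54 + 6*(v*(-3) + v) = 54 + 6*(-3*v + v) = 54 + 6*(-2*v) = 54 - 12*v)
U = -36898
U - j(-186, (6*4 - 5)*2 - 6) = -36898 - (54 - 12*((6*4 - 5)*2 - 6)) = -36898 - (54 - 12*((24 - 5)*2 - 6)) = -36898 - (54 - 12*(19*2 - 6)) = -36898 - (54 - 12*(38 - 6)) = -36898 - (54 - 12*32) = -36898 - (54 - 384) = -36898 - 1*(-330) = -36898 + 330 = -36568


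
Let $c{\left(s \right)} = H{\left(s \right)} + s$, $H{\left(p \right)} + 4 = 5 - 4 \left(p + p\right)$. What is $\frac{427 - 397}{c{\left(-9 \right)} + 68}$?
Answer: $\frac{5}{22} \approx 0.22727$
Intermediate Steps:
$H{\left(p \right)} = 1 - 8 p$ ($H{\left(p \right)} = -4 - \left(-5 + 4 \left(p + p\right)\right) = -4 - \left(-5 + 4 \cdot 2 p\right) = -4 - \left(-5 + 8 p\right) = 1 - 8 p$)
$c{\left(s \right)} = 1 - 7 s$ ($c{\left(s \right)} = \left(1 - 8 s\right) + s = 1 - 7 s$)
$\frac{427 - 397}{c{\left(-9 \right)} + 68} = \frac{427 - 397}{\left(1 - -63\right) + 68} = \frac{30}{\left(1 + 63\right) + 68} = \frac{30}{64 + 68} = \frac{30}{132} = 30 \cdot \frac{1}{132} = \frac{5}{22}$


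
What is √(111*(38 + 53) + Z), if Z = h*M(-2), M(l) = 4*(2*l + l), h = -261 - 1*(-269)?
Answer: 3*√1101 ≈ 99.544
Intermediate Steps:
h = 8 (h = -261 + 269 = 8)
M(l) = 12*l (M(l) = 4*(3*l) = 12*l)
Z = -192 (Z = 8*(12*(-2)) = 8*(-24) = -192)
√(111*(38 + 53) + Z) = √(111*(38 + 53) - 192) = √(111*91 - 192) = √(10101 - 192) = √9909 = 3*√1101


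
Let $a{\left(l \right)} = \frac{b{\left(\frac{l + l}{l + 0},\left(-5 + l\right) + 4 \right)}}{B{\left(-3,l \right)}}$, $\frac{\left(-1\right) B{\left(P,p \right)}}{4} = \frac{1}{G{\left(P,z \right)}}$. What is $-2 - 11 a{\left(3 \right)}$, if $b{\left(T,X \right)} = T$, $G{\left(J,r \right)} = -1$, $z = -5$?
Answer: $- \frac{15}{2} \approx -7.5$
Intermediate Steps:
$B{\left(P,p \right)} = 4$ ($B{\left(P,p \right)} = - \frac{4}{-1} = \left(-4\right) \left(-1\right) = 4$)
$a{\left(l \right)} = \frac{1}{2}$ ($a{\left(l \right)} = \frac{\left(l + l\right) \frac{1}{l + 0}}{4} = \frac{2 l}{l} \frac{1}{4} = 2 \cdot \frac{1}{4} = \frac{1}{2}$)
$-2 - 11 a{\left(3 \right)} = -2 - \frac{11}{2} = - \frac{15}{2}$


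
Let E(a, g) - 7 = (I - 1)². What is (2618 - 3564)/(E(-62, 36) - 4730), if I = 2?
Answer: 473/2361 ≈ 0.20034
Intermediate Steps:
E(a, g) = 8 (E(a, g) = 7 + (2 - 1)² = 7 + 1² = 7 + 1 = 8)
(2618 - 3564)/(E(-62, 36) - 4730) = (2618 - 3564)/(8 - 4730) = -946/(-4722) = -946*(-1/4722) = 473/2361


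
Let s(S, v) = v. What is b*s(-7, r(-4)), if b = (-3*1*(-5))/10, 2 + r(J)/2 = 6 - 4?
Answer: 0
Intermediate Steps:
r(J) = 0 (r(J) = -4 + 2*(6 - 4) = -4 + 2*2 = -4 + 4 = 0)
b = 3/2 (b = -3*(-5)*(⅒) = 15*(⅒) = 3/2 ≈ 1.5000)
b*s(-7, r(-4)) = (3/2)*0 = 0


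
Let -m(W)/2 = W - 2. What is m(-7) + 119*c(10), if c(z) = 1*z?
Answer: 1208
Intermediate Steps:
c(z) = z
m(W) = 4 - 2*W (m(W) = -2*(W - 2) = -2*(-2 + W) = 4 - 2*W)
m(-7) + 119*c(10) = (4 - 2*(-7)) + 119*10 = (4 + 14) + 1190 = 18 + 1190 = 1208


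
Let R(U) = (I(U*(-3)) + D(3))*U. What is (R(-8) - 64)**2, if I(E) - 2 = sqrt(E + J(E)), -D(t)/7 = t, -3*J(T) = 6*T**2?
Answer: -64448 - 2816*I*sqrt(282) ≈ -64448.0 - 47289.0*I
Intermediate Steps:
J(T) = -2*T**2
D(t) = -7*t
I(E) = 2 + sqrt(E - 2*E**2)
R(U) = U*(-19 + sqrt(3)*sqrt(-U*(1 + 6*U))) (R(U) = ((2 + sqrt((U*(-3))*(1 - 2*U*(-3)))) - 7*3)*U = ((2 + sqrt((-3*U)*(1 - (-6)*U))) - 21)*U = ((2 + sqrt((-3*U)*(1 + 6*U))) - 21)*U = ((2 + sqrt(-3*U*(1 + 6*U))) - 21)*U = ((2 + sqrt(3)*sqrt(-U*(1 + 6*U))) - 21)*U = (-19 + sqrt(3)*sqrt(-U*(1 + 6*U)))*U = U*(-19 + sqrt(3)*sqrt(-U*(1 + 6*U))))
(R(-8) - 64)**2 = (-8*(-19 + sqrt(3)*sqrt(-8*(-1 - 6*(-8)))) - 64)**2 = (-8*(-19 + sqrt(3)*sqrt(-8*(-1 + 48))) - 64)**2 = (-8*(-19 + sqrt(3)*sqrt(-8*47)) - 64)**2 = (-8*(-19 + sqrt(3)*sqrt(-376)) - 64)**2 = (-8*(-19 + sqrt(3)*(2*I*sqrt(94))) - 64)**2 = (-8*(-19 + 2*I*sqrt(282)) - 64)**2 = ((152 - 16*I*sqrt(282)) - 64)**2 = (88 - 16*I*sqrt(282))**2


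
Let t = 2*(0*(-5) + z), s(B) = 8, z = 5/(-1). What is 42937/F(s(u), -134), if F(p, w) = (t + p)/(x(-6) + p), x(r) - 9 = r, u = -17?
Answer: -472307/2 ≈ -2.3615e+5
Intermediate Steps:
z = -5 (z = 5*(-1) = -5)
x(r) = 9 + r
t = -10 (t = 2*(0*(-5) - 5) = 2*(0 - 5) = 2*(-5) = -10)
F(p, w) = (-10 + p)/(3 + p) (F(p, w) = (-10 + p)/((9 - 6) + p) = (-10 + p)/(3 + p))
42937/F(s(u), -134) = 42937/(((-10 + 8)/(3 + 8))) = 42937/((-2/11)) = 42937/(((1/11)*(-2))) = 42937/(-2/11) = 42937*(-11/2) = -472307/2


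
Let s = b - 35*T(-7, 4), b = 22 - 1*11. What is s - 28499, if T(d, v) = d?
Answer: -28243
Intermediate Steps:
b = 11 (b = 22 - 11 = 11)
s = 256 (s = 11 - 35*(-7) = 11 + 245 = 256)
s - 28499 = 256 - 28499 = -28243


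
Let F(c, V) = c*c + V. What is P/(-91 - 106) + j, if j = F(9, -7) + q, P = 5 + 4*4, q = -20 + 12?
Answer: 12981/197 ≈ 65.893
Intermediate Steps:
F(c, V) = V + c**2 (F(c, V) = c**2 + V = V + c**2)
q = -8
P = 21 (P = 5 + 16 = 21)
j = 66 (j = (-7 + 9**2) - 8 = (-7 + 81) - 8 = 74 - 8 = 66)
P/(-91 - 106) + j = 21/(-91 - 106) + 66 = 21/(-197) + 66 = 21*(-1/197) + 66 = -21/197 + 66 = 12981/197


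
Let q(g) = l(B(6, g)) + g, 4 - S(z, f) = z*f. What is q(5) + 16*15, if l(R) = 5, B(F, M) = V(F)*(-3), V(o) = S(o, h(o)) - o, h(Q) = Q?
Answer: 250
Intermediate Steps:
S(z, f) = 4 - f*z (S(z, f) = 4 - z*f = 4 - f*z)
V(o) = 4 - o - o² (V(o) = (4 - o*o) - o = (4 - o²) - o = 4 - o - o²)
B(F, M) = -12 + 3*F + 3*F² (B(F, M) = (4 - F - F²)*(-3) = -12 + 3*F + 3*F²)
q(g) = 5 + g
q(5) + 16*15 = (5 + 5) + 16*15 = 10 + 240 = 250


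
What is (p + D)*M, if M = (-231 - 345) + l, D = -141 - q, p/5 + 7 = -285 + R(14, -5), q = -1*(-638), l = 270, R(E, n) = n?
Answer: 692784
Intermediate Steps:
q = 638
p = -1485 (p = -35 + 5*(-285 - 5) = -35 + 5*(-290) = -35 - 1450 = -1485)
D = -779 (D = -141 - 1*638 = -141 - 638 = -779)
M = -306 (M = (-231 - 345) + 270 = -576 + 270 = -306)
(p + D)*M = (-1485 - 779)*(-306) = -2264*(-306) = 692784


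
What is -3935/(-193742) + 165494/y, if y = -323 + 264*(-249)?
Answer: -4543313769/1828343254 ≈ -2.4849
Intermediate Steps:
y = -66059 (y = -323 - 65736 = -66059)
-3935/(-193742) + 165494/y = -3935/(-193742) + 165494/(-66059) = -3935*(-1/193742) + 165494*(-1/66059) = 3935/193742 - 23642/9437 = -4543313769/1828343254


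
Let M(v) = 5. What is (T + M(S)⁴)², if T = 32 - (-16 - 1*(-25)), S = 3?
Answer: 419904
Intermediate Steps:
T = 23 (T = 32 - (-16 + 25) = 32 - 1*9 = 32 - 9 = 23)
(T + M(S)⁴)² = (23 + 5⁴)² = (23 + 625)² = 648² = 419904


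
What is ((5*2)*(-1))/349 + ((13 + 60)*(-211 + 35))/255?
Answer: -4486502/88995 ≈ -50.413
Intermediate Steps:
((5*2)*(-1))/349 + ((13 + 60)*(-211 + 35))/255 = (10*(-1))*(1/349) + (73*(-176))*(1/255) = -10*1/349 - 12848*1/255 = -10/349 - 12848/255 = -4486502/88995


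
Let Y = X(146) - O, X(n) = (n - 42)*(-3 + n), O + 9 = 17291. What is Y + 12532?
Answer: 10122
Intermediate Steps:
O = 17282 (O = -9 + 17291 = 17282)
X(n) = (-42 + n)*(-3 + n)
Y = -2410 (Y = (126 + 146**2 - 45*146) - 1*17282 = (126 + 21316 - 6570) - 17282 = 14872 - 17282 = -2410)
Y + 12532 = -2410 + 12532 = 10122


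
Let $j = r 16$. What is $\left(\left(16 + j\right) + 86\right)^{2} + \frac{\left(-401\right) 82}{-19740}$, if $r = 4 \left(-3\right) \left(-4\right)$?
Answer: $\frac{7470619441}{9870} \approx 7.569 \cdot 10^{5}$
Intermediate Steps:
$r = 48$ ($r = \left(-12\right) \left(-4\right) = 48$)
$j = 768$ ($j = 48 \cdot 16 = 768$)
$\left(\left(16 + j\right) + 86\right)^{2} + \frac{\left(-401\right) 82}{-19740} = \left(\left(16 + 768\right) + 86\right)^{2} + \frac{\left(-401\right) 82}{-19740} = \left(784 + 86\right)^{2} - - \frac{16441}{9870} = 870^{2} + \frac{16441}{9870} = 756900 + \frac{16441}{9870} = \frac{7470619441}{9870}$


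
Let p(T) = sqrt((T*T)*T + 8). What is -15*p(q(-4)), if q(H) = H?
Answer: -30*I*sqrt(14) ≈ -112.25*I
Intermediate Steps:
p(T) = sqrt(8 + T**3) (p(T) = sqrt(T**2*T + 8) = sqrt(T**3 + 8) = sqrt(8 + T**3))
-15*p(q(-4)) = -15*sqrt(8 + (-4)**3) = -15*sqrt(8 - 64) = -30*I*sqrt(14)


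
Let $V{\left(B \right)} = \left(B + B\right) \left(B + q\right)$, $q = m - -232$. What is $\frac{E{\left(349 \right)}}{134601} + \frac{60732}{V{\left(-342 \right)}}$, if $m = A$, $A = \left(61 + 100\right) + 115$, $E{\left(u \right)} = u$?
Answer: $- \frac{225971141}{424531554} \approx -0.53228$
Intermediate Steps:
$A = 276$ ($A = 161 + 115 = 276$)
$m = 276$
$q = 508$ ($q = 276 - -232 = 276 + 232 = 508$)
$V{\left(B \right)} = 2 B \left(508 + B\right)$ ($V{\left(B \right)} = \left(B + B\right) \left(B + 508\right) = 2 B \left(508 + B\right)$)
$\frac{E{\left(349 \right)}}{134601} + \frac{60732}{V{\left(-342 \right)}} = \frac{349}{134601} + \frac{60732}{2 \left(-342\right) \left(508 - 342\right)} = 349 \cdot \frac{1}{134601} + \frac{60732}{2 \left(-342\right) 166} = \frac{349}{134601} + \frac{60732}{-113544} = \frac{349}{134601} + 60732 \left(- \frac{1}{113544}\right) = \frac{349}{134601} - \frac{1687}{3154} = - \frac{225971141}{424531554}$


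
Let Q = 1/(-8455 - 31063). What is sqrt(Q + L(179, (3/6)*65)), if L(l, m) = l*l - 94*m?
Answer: sqrt(45266633943946)/39518 ≈ 170.25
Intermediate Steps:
L(l, m) = l**2 - 94*m
Q = -1/39518 (Q = 1/(-39518) = -1/39518 ≈ -2.5305e-5)
sqrt(Q + L(179, (3/6)*65)) = sqrt(-1/39518 + (179**2 - 94*3/6*65)) = sqrt(-1/39518 + (32041 - 94*3*(1/6)*65)) = sqrt(-1/39518 + (32041 - 47*65)) = sqrt(-1/39518 + (32041 - 94*65/2)) = sqrt(-1/39518 + (32041 - 3055)) = sqrt(-1/39518 + 28986) = sqrt(1145468747/39518) = sqrt(45266633943946)/39518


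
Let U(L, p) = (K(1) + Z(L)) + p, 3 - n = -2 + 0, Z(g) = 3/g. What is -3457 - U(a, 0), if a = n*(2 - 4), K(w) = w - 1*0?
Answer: -34577/10 ≈ -3457.7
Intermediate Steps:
n = 5 (n = 3 - (-2 + 0) = 3 - 1*(-2) = 3 + 2 = 5)
K(w) = w (K(w) = w + 0 = w)
a = -10 (a = 5*(2 - 4) = 5*(-2) = -10)
U(L, p) = 1 + p + 3/L (U(L, p) = (1 + 3/L) + p = 1 + p + 3/L)
-3457 - U(a, 0) = -3457 - (1 + 0 + 3/(-10)) = -3457 - (1 + 0 + 3*(-⅒)) = -3457 - (1 + 0 - 3/10) = -3457 - 1*7/10 = -3457 - 7/10 = -34577/10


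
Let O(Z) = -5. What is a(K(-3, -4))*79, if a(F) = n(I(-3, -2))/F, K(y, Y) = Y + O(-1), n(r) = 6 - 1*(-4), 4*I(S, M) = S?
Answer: -790/9 ≈ -87.778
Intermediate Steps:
I(S, M) = S/4
n(r) = 10 (n(r) = 6 + 4 = 10)
K(y, Y) = -5 + Y (K(y, Y) = Y - 5 = -5 + Y)
a(F) = 10/F
a(K(-3, -4))*79 = (10/(-5 - 4))*79 = (10/(-9))*79 = (10*(-⅑))*79 = -10/9*79 = -790/9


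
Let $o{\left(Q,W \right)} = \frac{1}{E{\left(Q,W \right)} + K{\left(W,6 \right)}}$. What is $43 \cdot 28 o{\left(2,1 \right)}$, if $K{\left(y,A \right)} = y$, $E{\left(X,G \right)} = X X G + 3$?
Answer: $\frac{301}{2} \approx 150.5$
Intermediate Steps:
$E{\left(X,G \right)} = 3 + G X^{2}$ ($E{\left(X,G \right)} = X^{2} G + 3 = G X^{2} + 3 = 3 + G X^{2}$)
$o{\left(Q,W \right)} = \frac{1}{3 + W + W Q^{2}}$ ($o{\left(Q,W \right)} = \frac{1}{\left(3 + W Q^{2}\right) + W} = \frac{1}{3 + W + W Q^{2}}$)
$43 \cdot 28 o{\left(2,1 \right)} = \frac{43 \cdot 28}{3 + 1 + 1 \cdot 2^{2}} = \frac{1204}{3 + 1 + 1 \cdot 4} = \frac{1204}{3 + 1 + 4} = \frac{1204}{8} = 1204 \cdot \frac{1}{8} = \frac{301}{2}$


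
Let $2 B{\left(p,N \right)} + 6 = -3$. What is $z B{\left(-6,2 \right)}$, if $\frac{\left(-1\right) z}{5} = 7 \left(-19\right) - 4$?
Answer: $- \frac{6165}{2} \approx -3082.5$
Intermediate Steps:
$z = 685$ ($z = - 5 \left(7 \left(-19\right) - 4\right) = - 5 \left(-133 - 4\right) = \left(-5\right) \left(-137\right) = 685$)
$B{\left(p,N \right)} = - \frac{9}{2}$ ($B{\left(p,N \right)} = -3 + \frac{1}{2} \left(-3\right) = -3 - \frac{3}{2} = - \frac{9}{2}$)
$z B{\left(-6,2 \right)} = 685 \left(- \frac{9}{2}\right) = - \frac{6165}{2}$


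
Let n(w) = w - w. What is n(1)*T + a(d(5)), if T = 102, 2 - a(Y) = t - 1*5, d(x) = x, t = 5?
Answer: 2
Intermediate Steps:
a(Y) = 2 (a(Y) = 2 - (5 - 1*5) = 2 - (5 - 5) = 2 - 1*0 = 2 + 0 = 2)
n(w) = 0
n(1)*T + a(d(5)) = 0*102 + 2 = 0 + 2 = 2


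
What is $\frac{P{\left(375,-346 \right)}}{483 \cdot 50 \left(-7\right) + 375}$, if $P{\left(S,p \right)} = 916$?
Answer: $- \frac{916}{168675} \approx -0.0054306$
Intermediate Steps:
$\frac{P{\left(375,-346 \right)}}{483 \cdot 50 \left(-7\right) + 375} = \frac{916}{483 \cdot 50 \left(-7\right) + 375} = \frac{916}{483 \left(-350\right) + 375} = \frac{916}{-169050 + 375} = \frac{916}{-168675} = 916 \left(- \frac{1}{168675}\right) = - \frac{916}{168675}$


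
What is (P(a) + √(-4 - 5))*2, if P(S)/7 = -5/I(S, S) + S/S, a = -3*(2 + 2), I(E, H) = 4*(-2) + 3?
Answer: 28 + 6*I ≈ 28.0 + 6.0*I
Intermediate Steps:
I(E, H) = -5 (I(E, H) = -8 + 3 = -5)
a = -12 (a = -3*4 = -12)
P(S) = 14 (P(S) = 7*(-5/(-5) + S/S) = 7*(-5*(-⅕) + 1) = 7*(1 + 1) = 7*2 = 14)
(P(a) + √(-4 - 5))*2 = (14 + √(-4 - 5))*2 = (14 + √(-9))*2 = (14 + 3*I)*2 = 28 + 6*I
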